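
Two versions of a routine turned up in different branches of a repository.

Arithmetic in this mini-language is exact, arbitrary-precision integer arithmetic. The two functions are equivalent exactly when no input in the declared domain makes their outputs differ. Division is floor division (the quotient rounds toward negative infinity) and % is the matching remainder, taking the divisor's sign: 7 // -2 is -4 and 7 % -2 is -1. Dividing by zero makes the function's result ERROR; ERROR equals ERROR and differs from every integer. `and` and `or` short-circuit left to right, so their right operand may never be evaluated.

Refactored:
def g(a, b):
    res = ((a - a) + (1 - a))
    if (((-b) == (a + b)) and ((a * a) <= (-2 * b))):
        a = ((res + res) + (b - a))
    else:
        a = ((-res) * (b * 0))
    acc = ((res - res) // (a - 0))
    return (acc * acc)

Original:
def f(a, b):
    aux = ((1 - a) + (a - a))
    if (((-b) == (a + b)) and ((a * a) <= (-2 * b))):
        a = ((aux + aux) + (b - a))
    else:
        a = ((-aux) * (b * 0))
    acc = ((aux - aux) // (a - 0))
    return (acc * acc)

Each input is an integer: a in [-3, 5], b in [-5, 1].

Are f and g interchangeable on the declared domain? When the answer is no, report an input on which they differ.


Although local variable names differ, 63/63 inputs agree.
verdict: equivalent


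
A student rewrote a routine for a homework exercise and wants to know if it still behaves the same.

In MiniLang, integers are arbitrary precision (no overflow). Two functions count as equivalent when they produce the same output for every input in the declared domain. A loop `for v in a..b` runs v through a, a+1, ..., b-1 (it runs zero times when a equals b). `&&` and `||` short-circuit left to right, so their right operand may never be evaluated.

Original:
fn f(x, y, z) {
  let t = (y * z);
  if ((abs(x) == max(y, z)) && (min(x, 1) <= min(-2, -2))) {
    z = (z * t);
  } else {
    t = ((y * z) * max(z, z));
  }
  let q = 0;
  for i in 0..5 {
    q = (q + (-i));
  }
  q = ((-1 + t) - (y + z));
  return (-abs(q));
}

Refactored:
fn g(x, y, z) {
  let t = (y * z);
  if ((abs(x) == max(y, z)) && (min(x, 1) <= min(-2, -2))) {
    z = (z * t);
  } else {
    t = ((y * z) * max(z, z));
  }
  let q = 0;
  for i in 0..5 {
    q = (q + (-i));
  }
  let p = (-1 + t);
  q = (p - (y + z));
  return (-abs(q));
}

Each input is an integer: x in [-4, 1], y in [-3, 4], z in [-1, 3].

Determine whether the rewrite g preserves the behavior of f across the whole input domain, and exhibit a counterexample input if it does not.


The two are interchangeable: local variable names differ, statement counts differ, and every declared input agrees.
Tracing x=-2, y=-3, z=2: f: t becomes -6; next ((abs(x) == max(y, z)) && (min(x, 1) <= min(-2, -2))) evaluates to true; next z becomes -12; next q becomes 0; next at i=0:; next q becomes 0; next at i=1:; next q becomes -1; next at i=2:; next q becomes -3; next at i=3:; next q becomes -6; next at i=4:; next q becomes -10; next q becomes 8; next final value -8 | g: t becomes -6; next ((abs(x) == max(y, z)) && (min(x, 1) <= min(-2, -2))) evaluates to true; next z becomes -12; next q becomes 0; next at i=0:; next q becomes 0; next at i=1:; next q becomes -1; next at i=2:; next q becomes -3; next at i=3:; next q becomes -6; next at i=4:; next q becomes -10; next p becomes -7; next q becomes 8; next final value -8 — matching result -8.
Checked all 240 inputs in the declared domain: the outputs agree on every one.
verdict: equivalent


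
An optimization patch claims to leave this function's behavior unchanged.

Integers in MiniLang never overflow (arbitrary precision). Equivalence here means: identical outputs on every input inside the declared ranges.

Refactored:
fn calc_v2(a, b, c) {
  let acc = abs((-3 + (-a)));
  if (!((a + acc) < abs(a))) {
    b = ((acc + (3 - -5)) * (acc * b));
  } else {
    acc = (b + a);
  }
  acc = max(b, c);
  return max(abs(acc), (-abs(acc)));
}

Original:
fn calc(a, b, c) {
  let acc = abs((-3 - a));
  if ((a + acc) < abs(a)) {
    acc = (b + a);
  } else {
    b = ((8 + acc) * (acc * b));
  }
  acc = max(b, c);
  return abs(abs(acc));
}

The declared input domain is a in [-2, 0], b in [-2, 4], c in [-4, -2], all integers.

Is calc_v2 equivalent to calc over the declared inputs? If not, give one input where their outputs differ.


Changes here: constant usage differs; and arithmetic usage differs; and boolean connective usage differs; and min/max/abs usage differs; the full 63-point sweep finds no disagreement.
verdict: equivalent


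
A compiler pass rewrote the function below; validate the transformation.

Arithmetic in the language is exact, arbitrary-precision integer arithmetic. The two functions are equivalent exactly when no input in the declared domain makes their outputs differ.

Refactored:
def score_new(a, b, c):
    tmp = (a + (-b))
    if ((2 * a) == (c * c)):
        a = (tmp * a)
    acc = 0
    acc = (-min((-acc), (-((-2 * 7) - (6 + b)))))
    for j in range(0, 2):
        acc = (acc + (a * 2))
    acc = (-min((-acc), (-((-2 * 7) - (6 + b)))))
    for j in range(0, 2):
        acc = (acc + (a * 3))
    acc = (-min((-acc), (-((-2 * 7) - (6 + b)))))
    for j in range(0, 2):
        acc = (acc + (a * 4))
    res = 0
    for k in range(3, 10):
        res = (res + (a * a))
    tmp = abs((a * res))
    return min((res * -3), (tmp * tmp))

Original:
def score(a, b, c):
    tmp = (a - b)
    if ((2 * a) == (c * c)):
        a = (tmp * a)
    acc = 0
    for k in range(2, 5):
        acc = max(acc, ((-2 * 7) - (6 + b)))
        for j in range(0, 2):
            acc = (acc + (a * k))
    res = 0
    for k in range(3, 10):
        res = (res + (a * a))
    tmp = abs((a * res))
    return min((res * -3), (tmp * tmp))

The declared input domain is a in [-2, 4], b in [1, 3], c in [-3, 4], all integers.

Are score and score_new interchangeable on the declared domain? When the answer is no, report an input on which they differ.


Although loop structure differs; also statement counts differ; also arithmetic usage differs; also constant usage differs; also min/max/abs usage differs, 168/168 inputs agree.
verdict: equivalent


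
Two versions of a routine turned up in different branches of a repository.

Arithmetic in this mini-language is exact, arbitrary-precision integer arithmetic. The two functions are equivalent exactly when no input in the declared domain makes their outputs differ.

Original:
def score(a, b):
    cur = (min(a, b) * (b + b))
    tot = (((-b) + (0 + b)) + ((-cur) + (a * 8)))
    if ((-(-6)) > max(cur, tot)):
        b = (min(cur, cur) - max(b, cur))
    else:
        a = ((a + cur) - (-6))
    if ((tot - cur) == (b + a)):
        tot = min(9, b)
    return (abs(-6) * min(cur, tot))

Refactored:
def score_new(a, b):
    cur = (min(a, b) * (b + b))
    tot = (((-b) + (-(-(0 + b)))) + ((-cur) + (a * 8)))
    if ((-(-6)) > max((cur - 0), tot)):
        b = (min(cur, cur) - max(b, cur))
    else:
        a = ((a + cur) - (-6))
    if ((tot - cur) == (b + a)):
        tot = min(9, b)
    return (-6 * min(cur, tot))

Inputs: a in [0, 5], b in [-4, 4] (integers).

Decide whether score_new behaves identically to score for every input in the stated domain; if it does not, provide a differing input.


The rewrite breaks on a=0, b=-4, where the results are -192 and 192.
score: cur becomes 32; next tot becomes -32; next ((-(-6)) > max(cur, tot)) evaluates to false; next a becomes 38; next ((tot - cur) == (b + a)) evaluates to false; next final value -192
score_new: cur becomes 32; next tot becomes -32; next ((-(-6)) > max((cur - 0), tot)) evaluates to false; next a becomes 38; next ((tot - cur) == (b + a)) evaluates to false; next final value 192
verdict: not equivalent; witness: a=0, b=-4


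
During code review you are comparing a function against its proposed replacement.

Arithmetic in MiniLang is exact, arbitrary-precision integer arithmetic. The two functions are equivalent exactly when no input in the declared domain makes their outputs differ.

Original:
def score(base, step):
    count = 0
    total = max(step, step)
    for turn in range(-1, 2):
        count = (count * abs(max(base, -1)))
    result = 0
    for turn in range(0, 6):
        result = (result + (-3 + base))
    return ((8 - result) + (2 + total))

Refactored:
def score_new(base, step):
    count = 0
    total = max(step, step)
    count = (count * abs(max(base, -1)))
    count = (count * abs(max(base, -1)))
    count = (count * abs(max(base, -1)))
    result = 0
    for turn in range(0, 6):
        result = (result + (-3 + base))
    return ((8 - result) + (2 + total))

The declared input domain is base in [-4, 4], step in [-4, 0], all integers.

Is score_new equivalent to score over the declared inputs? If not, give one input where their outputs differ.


Differences: arithmetic usage differs, plus statement counts differ, plus loop structure differs, plus constant usage differs, plus min/max/abs usage differs — yet all 45 inputs agree.
verdict: equivalent


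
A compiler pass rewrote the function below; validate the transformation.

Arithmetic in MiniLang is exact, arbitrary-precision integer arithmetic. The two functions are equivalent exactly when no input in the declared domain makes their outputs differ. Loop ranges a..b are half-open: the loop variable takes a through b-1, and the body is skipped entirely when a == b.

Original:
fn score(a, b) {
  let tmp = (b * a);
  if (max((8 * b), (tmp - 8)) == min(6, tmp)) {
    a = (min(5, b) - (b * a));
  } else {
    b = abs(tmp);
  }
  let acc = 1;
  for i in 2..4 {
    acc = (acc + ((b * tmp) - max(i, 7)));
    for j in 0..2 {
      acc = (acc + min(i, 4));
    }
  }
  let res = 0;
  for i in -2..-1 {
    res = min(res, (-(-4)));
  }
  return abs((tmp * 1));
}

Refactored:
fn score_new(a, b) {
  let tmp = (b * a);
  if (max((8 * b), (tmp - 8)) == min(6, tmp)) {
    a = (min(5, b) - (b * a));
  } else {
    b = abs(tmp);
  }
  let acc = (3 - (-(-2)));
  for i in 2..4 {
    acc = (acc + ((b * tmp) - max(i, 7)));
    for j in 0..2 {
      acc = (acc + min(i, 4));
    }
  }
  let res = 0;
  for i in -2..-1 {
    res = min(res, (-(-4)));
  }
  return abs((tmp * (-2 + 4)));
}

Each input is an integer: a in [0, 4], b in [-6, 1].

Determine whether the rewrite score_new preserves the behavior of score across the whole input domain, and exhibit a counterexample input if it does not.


On input a=1, b=-6, score returns 6 while score_new returns 12.
verdict: not equivalent; witness: a=1, b=-6


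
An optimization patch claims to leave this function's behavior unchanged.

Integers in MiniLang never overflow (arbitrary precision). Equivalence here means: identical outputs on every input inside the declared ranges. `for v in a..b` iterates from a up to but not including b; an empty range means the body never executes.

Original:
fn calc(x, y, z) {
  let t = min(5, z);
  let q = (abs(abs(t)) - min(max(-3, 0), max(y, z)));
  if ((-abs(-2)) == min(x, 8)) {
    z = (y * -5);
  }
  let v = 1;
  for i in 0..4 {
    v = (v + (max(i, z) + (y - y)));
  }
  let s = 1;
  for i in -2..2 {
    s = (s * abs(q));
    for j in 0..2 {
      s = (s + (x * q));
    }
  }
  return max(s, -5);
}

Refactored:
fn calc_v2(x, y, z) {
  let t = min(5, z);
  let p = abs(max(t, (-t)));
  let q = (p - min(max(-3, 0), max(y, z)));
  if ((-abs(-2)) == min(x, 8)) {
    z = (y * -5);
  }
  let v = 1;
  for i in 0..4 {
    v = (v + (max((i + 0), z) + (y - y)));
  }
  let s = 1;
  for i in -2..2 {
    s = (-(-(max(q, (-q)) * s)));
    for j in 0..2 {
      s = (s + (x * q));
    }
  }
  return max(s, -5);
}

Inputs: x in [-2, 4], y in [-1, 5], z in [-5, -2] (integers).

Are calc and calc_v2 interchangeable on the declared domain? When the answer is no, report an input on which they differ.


Comparing the listings, the differences include: min/max/abs usage differs, plus constant usage differs, plus statement counts differ, plus arithmetic usage differs, plus local variable names differ.
Tracing x=-2, y=3, z=-4: calc: t = -4; q = 4; ((-abs(-2)) == min(x, 8)) -> true; z = -15; v = 1; [i=0]; v = 1; [i=1]; v = 2; [i=2]; v = 4; [i=3]; v = 7; s = 1; [i=-2]; s = 4; [j=0]; s = -4; [j=1]; s = -12; [i=-1]; s = -48; [j=0]; s = -56; [j=1]; s = -64; [i=0]; s = -256; [j=0]; s = -264; [j=1]; s = -272; [i=1]; s = -1088; [j=0]; s = -1096; [j=1]; s = -1104; return -5 | calc_v2: t = -4; p = 4; q = 4; ((-abs(-2)) == min(x, 8)) -> true; z = -15; v = 1; [i=0]; v = 1; [i=1]; v = 2; [i=2]; v = 4; [i=3]; v = 7; s = 1; [i=-2]; s = 4; [j=0]; s = -4; [j=1]; s = -12; [i=-1]; s = -48; [j=0]; s = -56; [j=1]; s = -64; [i=0]; s = -256; [j=0]; s = -264; [j=1]; s = -272; [i=1]; s = -1088; [j=0]; s = -1096; [j=1]; s = -1104; return -5 — matching result -5.
Across all 196 domain points the two functions coincide.
verdict: equivalent


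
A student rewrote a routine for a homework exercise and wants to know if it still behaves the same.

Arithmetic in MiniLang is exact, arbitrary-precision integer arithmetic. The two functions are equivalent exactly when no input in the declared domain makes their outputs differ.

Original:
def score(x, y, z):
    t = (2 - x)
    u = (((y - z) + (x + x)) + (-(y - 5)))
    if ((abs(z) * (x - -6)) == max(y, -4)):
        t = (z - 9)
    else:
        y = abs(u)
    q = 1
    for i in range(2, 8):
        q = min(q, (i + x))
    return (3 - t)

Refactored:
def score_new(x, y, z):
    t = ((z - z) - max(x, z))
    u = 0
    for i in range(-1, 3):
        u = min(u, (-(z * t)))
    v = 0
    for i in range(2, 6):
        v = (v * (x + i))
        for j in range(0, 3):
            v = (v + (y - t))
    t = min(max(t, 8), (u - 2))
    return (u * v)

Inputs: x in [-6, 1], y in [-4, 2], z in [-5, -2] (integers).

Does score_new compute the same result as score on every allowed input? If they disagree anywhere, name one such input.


Run the pair on x=-6, y=-4, z=-5.
score: t = 8; u = -2; ((abs(z) * (x - -6)) == max(y, -4)) -> false; y = 2; q = 1; [i=2]; q = -4; [i=3]; q = -4; [i=4]; q = -4; [i=5]; q = -4; [i=6]; q = -4; [i=7]; q = -4; return -5
score_new: t = 5; u = 0; [i=-1]; u = 0; [i=0]; u = 0; [i=1]; u = 0; [i=2]; u = 0; v = 0; [i=2]; v = 0; [j=0]; v = -9; [j=1]; v = -18; [j=2]; v = -27; [i=3]; v = 81; [j=0]; v = 72; [j=1]; v = 63; [j=2]; v = 54; [i=4]; v = -108; [j=0]; v = -117; [j=1]; v = -126; [j=2]; v = -135; [i=5]; v = 135; [j=0]; v = 126; [j=1]; v = 117; [j=2]; v = 108; t = -2; return 0
-5 != 0, so the rewrite changes behavior.
verdict: not equivalent; witness: x=-6, y=-4, z=-5


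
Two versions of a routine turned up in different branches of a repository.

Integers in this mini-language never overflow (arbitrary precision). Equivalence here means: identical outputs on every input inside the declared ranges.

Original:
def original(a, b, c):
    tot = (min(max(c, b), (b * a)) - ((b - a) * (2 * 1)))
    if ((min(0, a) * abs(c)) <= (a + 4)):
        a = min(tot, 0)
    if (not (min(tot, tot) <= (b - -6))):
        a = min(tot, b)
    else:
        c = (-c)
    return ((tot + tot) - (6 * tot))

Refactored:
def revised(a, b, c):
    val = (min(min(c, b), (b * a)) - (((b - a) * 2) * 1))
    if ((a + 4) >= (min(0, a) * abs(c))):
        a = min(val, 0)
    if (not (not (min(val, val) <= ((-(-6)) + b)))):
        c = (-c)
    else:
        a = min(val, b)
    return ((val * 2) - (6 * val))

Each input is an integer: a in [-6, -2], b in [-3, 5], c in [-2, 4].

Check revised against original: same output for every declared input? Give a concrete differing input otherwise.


a=-6, b=-3, c=-2 yields 32 from original but 36 from revised.
verdict: not equivalent; witness: a=-6, b=-3, c=-2


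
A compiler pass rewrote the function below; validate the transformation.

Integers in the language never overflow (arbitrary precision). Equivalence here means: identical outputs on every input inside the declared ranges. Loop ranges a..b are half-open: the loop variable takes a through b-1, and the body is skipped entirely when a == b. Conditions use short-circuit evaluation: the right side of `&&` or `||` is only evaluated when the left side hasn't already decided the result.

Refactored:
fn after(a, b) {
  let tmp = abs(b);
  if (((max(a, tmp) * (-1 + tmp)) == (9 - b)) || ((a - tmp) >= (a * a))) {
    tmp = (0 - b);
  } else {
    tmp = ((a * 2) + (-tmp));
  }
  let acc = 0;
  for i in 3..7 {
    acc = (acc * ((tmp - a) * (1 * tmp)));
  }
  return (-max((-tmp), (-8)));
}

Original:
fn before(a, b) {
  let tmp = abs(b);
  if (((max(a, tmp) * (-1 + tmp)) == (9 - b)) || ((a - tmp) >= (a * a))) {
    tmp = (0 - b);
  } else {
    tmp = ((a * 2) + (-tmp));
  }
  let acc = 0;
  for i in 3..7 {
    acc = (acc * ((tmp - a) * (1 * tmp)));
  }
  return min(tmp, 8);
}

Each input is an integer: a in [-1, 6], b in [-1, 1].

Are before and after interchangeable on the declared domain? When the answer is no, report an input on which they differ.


Reading the diff, among the changes: min/max/abs usage differs.
Tracing a=5, b=-1: before: tmp becomes 1; next (((max(a, tmp) * (-1 + tmp)) == (9 - b)) || ((a - tmp) >= (a * a))) evaluates to false; next tmp becomes 9; next acc becomes 0; next at i=3:; next acc becomes 0; next at i=4:; next acc becomes 0; next at i=5:; next acc becomes 0; next at i=6:; next acc becomes 0; next final value 8 | after: tmp becomes 1; next (((max(a, tmp) * (-1 + tmp)) == (9 - b)) || ((a - tmp) >= (a * a))) evaluates to false; next tmp becomes 9; next acc becomes 0; next at i=3:; next acc becomes 0; next at i=4:; next acc becomes 0; next at i=5:; next acc becomes 0; next at i=6:; next acc becomes 0; next final value 8 — matching result 8.
An exhaustive pass over the 24 declared inputs shows identical outputs.
verdict: equivalent


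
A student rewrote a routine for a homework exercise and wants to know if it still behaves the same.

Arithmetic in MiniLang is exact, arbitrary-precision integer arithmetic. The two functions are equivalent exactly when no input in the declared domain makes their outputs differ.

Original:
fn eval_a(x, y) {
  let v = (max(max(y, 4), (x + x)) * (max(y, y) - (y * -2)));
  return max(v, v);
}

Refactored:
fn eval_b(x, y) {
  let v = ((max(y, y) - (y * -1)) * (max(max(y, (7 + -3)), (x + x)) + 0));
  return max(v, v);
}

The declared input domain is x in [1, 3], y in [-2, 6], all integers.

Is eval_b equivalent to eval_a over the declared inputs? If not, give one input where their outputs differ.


These are not equivalent — on x=1, y=-2 the outputs split (-24 vs -16).
eval_a: v := -24 | result -24
eval_b: v := -16 | result -16
verdict: not equivalent; witness: x=1, y=-2


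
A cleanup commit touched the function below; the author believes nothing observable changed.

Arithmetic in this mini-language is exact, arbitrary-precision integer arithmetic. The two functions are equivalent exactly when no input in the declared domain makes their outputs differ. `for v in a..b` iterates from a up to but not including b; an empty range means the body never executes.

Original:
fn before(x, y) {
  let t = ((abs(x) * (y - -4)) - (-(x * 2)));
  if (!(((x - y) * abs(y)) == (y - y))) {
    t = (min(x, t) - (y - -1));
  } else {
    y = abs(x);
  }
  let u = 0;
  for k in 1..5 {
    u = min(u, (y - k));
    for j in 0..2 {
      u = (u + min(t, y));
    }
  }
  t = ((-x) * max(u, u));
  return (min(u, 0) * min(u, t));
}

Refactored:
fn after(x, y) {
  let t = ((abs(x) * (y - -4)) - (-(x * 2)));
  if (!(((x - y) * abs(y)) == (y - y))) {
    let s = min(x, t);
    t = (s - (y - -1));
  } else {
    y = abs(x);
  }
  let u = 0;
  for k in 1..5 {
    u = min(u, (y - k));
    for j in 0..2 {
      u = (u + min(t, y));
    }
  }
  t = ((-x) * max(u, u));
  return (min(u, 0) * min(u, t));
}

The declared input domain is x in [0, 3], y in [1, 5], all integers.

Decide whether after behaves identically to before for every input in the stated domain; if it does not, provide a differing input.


Although statement counts differ; and local variable names differ, 20/20 inputs agree.
verdict: equivalent


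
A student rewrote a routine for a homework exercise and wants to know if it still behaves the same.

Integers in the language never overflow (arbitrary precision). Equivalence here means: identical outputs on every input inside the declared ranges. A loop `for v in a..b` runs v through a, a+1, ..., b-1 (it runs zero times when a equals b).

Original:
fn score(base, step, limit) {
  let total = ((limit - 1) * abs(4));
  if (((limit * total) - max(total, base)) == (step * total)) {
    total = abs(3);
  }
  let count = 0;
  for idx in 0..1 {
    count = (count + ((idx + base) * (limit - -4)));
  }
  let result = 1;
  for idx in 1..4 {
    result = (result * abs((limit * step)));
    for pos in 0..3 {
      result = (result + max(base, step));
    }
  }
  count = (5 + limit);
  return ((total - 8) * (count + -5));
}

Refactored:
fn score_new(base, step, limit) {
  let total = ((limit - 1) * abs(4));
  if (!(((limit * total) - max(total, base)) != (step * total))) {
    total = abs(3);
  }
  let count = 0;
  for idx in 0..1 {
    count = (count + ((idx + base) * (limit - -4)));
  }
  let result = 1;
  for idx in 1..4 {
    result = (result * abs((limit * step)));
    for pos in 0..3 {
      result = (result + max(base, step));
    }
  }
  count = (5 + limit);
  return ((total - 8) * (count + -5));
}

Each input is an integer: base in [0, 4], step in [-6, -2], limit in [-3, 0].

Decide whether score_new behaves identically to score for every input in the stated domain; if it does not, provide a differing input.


Side by side, the visible changes include: boolean connective usage differs, comparison usage differs.
Tracing base=2, step=-4, limit=0: score: total := -4 | (((limit * total) - max(total, base)) == (step * total)): false | count := 0 | iter idx=0: | count := 8 | result := 1 | iter idx=1: | result := 0 | iter pos=0: | result := 2 | iter pos=1: | result := 4 | iter pos=2: | result := 6 | iter idx=2: | result := 0 | iter pos=0: | result := 2 | iter pos=1: | result := 4 | iter pos=2: | result := 6 | iter idx=3: | result := 0 | iter pos=0: | result := 2 | iter pos=1: | result := 4 | iter pos=2: | result := 6 | count := 5 | result 0 | score_new: total := -4 | (!(((limit * total) - max(total, base)) != (step * total))): false | count := 0 | iter idx=0: | count := 8 | result := 1 | iter idx=1: | result := 0 | iter pos=0: | result := 2 | iter pos=1: | result := 4 | iter pos=2: | result := 6 | iter idx=2: | result := 0 | iter pos=0: | result := 2 | iter pos=1: | result := 4 | iter pos=2: | result := 6 | iter idx=3: | result := 0 | iter pos=0: | result := 2 | iter pos=1: | result := 4 | iter pos=2: | result := 6 | count := 5 | result 0 — matching result 0.
Every one of the 100 inputs gives matching results.
verdict: equivalent


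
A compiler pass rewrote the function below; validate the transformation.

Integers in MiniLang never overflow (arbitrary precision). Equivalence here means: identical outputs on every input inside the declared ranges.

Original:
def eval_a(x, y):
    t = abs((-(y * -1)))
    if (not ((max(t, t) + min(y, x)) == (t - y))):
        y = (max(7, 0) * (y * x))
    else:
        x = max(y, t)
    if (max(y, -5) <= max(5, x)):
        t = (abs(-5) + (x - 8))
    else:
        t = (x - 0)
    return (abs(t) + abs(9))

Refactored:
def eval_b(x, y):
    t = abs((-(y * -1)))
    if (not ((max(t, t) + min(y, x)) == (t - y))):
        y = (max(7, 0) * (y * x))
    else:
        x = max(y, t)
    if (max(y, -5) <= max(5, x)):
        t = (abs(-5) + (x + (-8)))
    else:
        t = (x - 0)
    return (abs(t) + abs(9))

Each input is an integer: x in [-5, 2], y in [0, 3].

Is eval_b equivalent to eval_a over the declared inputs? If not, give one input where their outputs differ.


Equivalent — the differences include arithmetic usage differs, yet no declared input distinguishes the two.
Spot check at x=-3, y=0 — eval_a: t=0, then (not ((max(t, t) + min(y, x)) == (t - y))) is true, then y=0, then (max(y, -5) <= max(5, x)) is true, then t=-6, then returns 15. eval_b: t=0, then (not ((max(t, t) + min(y, x)) == (t - y))) is true, then y=0, then (max(y, -5) <= max(5, x)) is true, then t=-6, then returns 15. Both give 15.
Sweeping the whole domain (32 inputs) finds no disagreement.
verdict: equivalent


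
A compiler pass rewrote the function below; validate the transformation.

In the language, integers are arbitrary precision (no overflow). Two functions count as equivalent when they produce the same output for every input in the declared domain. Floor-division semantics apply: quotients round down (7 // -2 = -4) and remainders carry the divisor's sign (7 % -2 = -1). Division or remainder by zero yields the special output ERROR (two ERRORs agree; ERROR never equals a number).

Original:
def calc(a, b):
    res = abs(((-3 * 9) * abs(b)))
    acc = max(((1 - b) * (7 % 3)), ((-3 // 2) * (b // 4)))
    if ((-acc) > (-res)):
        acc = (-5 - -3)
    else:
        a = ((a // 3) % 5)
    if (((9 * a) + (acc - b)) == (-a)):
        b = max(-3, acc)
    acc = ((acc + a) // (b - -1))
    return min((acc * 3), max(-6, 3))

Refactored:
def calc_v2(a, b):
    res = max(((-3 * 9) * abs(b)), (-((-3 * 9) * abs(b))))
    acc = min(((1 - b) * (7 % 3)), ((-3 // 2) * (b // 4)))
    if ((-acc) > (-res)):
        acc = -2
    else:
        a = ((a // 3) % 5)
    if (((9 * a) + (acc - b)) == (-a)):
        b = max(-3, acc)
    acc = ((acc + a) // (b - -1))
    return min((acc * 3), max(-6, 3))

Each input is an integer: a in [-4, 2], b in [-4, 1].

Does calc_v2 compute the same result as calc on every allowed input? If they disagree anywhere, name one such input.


At a=0, b=0: calc gives 3, calc_v2 gives 0.
verdict: not equivalent; witness: a=0, b=0


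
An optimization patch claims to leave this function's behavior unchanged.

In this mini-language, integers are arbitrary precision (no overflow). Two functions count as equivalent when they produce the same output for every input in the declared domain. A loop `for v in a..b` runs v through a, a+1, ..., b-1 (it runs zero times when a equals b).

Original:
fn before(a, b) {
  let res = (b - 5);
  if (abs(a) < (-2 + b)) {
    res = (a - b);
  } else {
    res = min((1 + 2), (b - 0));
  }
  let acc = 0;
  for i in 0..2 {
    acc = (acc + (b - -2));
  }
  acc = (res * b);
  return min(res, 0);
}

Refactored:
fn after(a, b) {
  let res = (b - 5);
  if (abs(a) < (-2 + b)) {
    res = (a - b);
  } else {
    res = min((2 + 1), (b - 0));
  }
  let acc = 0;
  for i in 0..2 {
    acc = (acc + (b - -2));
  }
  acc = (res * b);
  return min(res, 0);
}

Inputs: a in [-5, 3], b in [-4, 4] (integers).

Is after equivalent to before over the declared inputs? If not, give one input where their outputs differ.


The two are interchangeable: same computation, different form, and every declared input agrees.
As a probe, take a=-2, b=-4: before runs res := -9 | (abs(a) < (-2 + b)): false | res := -4 | acc := 0 | iter i=0: | acc := -2 | iter i=1: | acc := -4 | acc := 16 | result -4; after runs res := -9 | (abs(a) < (-2 + b)): false | res := -4 | acc := 0 | iter i=0: | acc := -2 | iter i=1: | acc := -4 | acc := 16 | result -4; both end at -4.
An exhaustive pass over the 81 declared inputs shows identical outputs.
verdict: equivalent


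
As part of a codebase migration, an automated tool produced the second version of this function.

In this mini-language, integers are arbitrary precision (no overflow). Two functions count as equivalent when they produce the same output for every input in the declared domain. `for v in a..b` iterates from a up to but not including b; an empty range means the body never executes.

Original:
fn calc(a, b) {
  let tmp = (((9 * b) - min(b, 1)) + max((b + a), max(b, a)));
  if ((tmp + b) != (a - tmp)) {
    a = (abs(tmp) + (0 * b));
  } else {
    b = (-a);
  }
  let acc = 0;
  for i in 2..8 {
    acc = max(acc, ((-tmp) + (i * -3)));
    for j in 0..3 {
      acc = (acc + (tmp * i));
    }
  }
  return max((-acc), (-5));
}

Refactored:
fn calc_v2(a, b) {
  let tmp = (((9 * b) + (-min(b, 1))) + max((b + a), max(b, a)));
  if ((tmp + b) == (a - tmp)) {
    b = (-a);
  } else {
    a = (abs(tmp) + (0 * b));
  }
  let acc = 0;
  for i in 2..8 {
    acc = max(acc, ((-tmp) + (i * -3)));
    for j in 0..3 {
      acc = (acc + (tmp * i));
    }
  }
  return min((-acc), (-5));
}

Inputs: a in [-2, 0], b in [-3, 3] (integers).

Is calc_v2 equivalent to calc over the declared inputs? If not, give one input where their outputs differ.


Evaluate both at a=-2, b=-3.
calc: tmp=-26, then ((tmp + b) != (a - tmp)) is true, then a=26, then acc=0, then (i=2), then acc=20, then (j=0), then acc=-32, then (j=1), then acc=-84, then (j=2), then acc=-136, then (i=3), then acc=17, then (j=0), then acc=-61, then (j=1), then acc=-139, then (j=2), then acc=-217, then (i=4), then acc=14, then (j=0), then acc=-90, then (j=1), then acc=-194, then (j=2), then acc=-298, then (i=5), then acc=11, then (j=0), then acc=-119, then (j=1), then acc=-249, then (j=2), then acc=-379, then (i=6), then acc=8, then (j=0), then acc=-148, then (j=1), then acc=-304, then (j=2), then acc=-460, then (i=7), then acc=5, then (j=0), then acc=-177, then (j=1), then acc=-359, then (j=2), then acc=-541, then returns 541
calc_v2: tmp=-26, then ((tmp + b) == (a - tmp)) is false, then a=26, then acc=0, then (i=2), then acc=20, then (j=0), then acc=-32, then (j=1), then acc=-84, then (j=2), then acc=-136, then (i=3), then acc=17, then (j=0), then acc=-61, then (j=1), then acc=-139, then (j=2), then acc=-217, then (i=4), then acc=14, then (j=0), then acc=-90, then (j=1), then acc=-194, then (j=2), then acc=-298, then (i=5), then acc=11, then (j=0), then acc=-119, then (j=1), then acc=-249, then (j=2), then acc=-379, then (i=6), then acc=8, then (j=0), then acc=-148, then (j=1), then acc=-304, then (j=2), then acc=-460, then (i=7), then acc=5, then (j=0), then acc=-177, then (j=1), then acc=-359, then (j=2), then acc=-541, then returns -5
541 vs -5 — the two versions disagree here.
verdict: not equivalent; witness: a=-2, b=-3


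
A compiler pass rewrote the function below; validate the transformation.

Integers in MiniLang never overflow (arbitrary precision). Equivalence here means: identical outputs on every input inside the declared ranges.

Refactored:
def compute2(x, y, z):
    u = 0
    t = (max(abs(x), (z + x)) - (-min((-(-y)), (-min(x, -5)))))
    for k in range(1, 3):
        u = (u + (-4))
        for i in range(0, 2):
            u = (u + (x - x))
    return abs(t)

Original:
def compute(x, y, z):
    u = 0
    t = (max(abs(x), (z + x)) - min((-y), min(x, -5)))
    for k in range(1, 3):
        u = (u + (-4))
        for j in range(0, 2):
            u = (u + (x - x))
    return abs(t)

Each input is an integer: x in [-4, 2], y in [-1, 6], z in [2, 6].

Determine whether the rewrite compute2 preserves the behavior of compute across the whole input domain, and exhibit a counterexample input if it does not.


Try x=-4, y=-1, z=2.
compute: u := 0 | t := 9 | iter k=1: | u := -4 | iter j=0: | u := -4 | iter j=1: | u := -4 | iter k=2: | u := -8 | iter j=0: | u := -8 | iter j=1: | u := -8 | result 9
compute2: u := 0 | t := 3 | iter k=1: | u := -4 | iter i=0: | u := -4 | iter i=1: | u := -4 | iter k=2: | u := -8 | iter i=0: | u := -8 | iter i=1: | u := -8 | result 3
9 and 3 differ, so these are not the same function on this domain.
verdict: not equivalent; witness: x=-4, y=-1, z=2


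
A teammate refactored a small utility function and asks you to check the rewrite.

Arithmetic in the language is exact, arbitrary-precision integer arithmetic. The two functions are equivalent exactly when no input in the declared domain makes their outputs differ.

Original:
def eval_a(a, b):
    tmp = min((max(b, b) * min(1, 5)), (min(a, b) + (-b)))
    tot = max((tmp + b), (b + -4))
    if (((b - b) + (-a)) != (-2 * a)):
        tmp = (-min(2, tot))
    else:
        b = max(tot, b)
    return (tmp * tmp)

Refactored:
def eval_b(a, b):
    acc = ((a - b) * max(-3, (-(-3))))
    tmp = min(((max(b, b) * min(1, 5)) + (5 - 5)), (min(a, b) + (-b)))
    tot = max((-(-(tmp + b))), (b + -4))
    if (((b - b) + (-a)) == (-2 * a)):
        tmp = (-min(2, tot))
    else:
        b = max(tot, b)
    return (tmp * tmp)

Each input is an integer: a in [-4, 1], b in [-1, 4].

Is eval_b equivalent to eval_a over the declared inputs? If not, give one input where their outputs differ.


At a=-4, b=-1: eval_a gives 16, eval_b gives 9.
verdict: not equivalent; witness: a=-4, b=-1


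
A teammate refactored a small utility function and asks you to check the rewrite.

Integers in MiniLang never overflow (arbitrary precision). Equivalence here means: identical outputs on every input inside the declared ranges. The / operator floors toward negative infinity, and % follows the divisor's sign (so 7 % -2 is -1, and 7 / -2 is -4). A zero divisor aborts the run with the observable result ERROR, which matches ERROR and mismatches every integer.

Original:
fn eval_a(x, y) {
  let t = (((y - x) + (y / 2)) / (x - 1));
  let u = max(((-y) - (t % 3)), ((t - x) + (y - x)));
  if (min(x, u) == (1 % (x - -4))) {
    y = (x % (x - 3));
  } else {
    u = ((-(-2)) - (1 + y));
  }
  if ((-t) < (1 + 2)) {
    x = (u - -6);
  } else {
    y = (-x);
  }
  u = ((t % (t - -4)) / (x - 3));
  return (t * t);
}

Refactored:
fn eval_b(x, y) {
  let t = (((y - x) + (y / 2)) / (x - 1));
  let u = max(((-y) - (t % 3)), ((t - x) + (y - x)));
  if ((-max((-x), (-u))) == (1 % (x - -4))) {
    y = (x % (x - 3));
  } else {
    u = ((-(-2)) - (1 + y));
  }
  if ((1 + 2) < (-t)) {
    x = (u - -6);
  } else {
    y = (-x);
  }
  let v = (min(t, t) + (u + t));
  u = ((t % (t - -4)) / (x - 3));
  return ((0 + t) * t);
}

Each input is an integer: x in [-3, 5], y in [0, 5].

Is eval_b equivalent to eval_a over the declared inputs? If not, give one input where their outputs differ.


The rewrite breaks on x=0, y=4, where the results are 36 and ERROR.
eval_a: t becomes -6; next u becomes -2; next (min(x, u) == (1 % (x - -4))) evaluates to false; next u becomes -3; next ((-t) < (1 + 2)) evaluates to false; next y becomes 0; next u becomes 0; next final value 36
eval_b: t becomes -6; next u becomes -2; next ((-max((-x), (-u))) == (1 % (x - -4))) evaluates to false; next u becomes -3; next ((1 + 2) < (-t)) evaluates to true; next x becomes 3; next v becomes -15; next hits division by zero so the output is ERROR
verdict: not equivalent; witness: x=0, y=4


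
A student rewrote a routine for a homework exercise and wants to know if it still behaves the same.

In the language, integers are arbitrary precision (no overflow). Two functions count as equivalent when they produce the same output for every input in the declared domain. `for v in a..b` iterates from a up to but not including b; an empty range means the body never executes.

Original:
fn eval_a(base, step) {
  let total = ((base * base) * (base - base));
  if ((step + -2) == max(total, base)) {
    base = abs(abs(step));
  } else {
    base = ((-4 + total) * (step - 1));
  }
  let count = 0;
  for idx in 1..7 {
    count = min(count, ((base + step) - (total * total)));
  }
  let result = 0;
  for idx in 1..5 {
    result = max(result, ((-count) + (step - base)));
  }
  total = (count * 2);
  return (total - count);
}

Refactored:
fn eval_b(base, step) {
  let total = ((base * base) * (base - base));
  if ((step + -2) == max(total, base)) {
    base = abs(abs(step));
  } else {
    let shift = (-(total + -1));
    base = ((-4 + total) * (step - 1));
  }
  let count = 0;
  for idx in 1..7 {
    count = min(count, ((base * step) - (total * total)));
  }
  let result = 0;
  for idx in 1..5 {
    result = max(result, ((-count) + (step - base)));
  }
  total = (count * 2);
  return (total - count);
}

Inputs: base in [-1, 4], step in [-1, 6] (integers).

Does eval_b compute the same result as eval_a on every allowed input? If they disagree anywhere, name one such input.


There is a counterexample at base=-1, step=-1: 0 on one side, -8 on the other.
eval_a: total = 0; ((step + -2) == max(total, base)) -> false; base = 8; count = 0; [idx=1]; count = 0; [idx=2]; count = 0; [idx=3]; count = 0; [idx=4]; count = 0; [idx=5]; count = 0; [idx=6]; count = 0; result = 0; [idx=1]; result = 0; [idx=2]; result = 0; [idx=3]; result = 0; [idx=4]; result = 0; total = 0; return 0
eval_b: total = 0; ((step + -2) == max(total, base)) -> false; shift = 1; base = 8; count = 0; [idx=1]; count = -8; [idx=2]; count = -8; [idx=3]; count = -8; [idx=4]; count = -8; [idx=5]; count = -8; [idx=6]; count = -8; result = 0; [idx=1]; result = 0; [idx=2]; result = 0; [idx=3]; result = 0; [idx=4]; result = 0; total = -16; return -8
verdict: not equivalent; witness: base=-1, step=-1


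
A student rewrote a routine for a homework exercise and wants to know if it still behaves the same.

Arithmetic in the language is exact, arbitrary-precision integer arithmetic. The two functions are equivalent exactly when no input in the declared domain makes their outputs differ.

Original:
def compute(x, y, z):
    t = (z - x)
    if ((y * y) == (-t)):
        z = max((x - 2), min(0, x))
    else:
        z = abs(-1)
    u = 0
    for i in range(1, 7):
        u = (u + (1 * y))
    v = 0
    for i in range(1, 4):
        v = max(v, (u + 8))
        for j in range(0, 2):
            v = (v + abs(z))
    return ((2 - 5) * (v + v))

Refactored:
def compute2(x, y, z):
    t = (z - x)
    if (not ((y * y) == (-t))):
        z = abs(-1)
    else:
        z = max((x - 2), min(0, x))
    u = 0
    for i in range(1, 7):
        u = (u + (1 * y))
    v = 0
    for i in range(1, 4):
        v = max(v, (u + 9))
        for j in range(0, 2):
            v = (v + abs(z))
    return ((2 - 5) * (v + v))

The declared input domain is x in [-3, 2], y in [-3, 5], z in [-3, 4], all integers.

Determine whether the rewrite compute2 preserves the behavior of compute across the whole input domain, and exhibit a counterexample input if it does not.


Try x=-3, y=-1, z=-3.
compute: t := 0 | ((y * y) == (-t)): false | z := 1 | u := 0 | iter i=1: | u := -1 | iter i=2: | u := -2 | iter i=3: | u := -3 | iter i=4: | u := -4 | iter i=5: | u := -5 | iter i=6: | u := -6 | v := 0 | iter i=1: | v := 2 | iter j=0: | v := 3 | iter j=1: | v := 4 | iter i=2: | v := 4 | iter j=0: | v := 5 | iter j=1: | v := 6 | iter i=3: | v := 6 | iter j=0: | v := 7 | iter j=1: | v := 8 | result -48
compute2: t := 0 | (not ((y * y) == (-t))): true | z := 1 | u := 0 | iter i=1: | u := -1 | iter i=2: | u := -2 | iter i=3: | u := -3 | iter i=4: | u := -4 | iter i=5: | u := -5 | iter i=6: | u := -6 | v := 0 | iter i=1: | v := 3 | iter j=0: | v := 4 | iter j=1: | v := 5 | iter i=2: | v := 5 | iter j=0: | v := 6 | iter j=1: | v := 7 | iter i=3: | v := 7 | iter j=0: | v := 8 | iter j=1: | v := 9 | result -54
-48 and -54 differ, so these are not the same function on this domain.
verdict: not equivalent; witness: x=-3, y=-1, z=-3


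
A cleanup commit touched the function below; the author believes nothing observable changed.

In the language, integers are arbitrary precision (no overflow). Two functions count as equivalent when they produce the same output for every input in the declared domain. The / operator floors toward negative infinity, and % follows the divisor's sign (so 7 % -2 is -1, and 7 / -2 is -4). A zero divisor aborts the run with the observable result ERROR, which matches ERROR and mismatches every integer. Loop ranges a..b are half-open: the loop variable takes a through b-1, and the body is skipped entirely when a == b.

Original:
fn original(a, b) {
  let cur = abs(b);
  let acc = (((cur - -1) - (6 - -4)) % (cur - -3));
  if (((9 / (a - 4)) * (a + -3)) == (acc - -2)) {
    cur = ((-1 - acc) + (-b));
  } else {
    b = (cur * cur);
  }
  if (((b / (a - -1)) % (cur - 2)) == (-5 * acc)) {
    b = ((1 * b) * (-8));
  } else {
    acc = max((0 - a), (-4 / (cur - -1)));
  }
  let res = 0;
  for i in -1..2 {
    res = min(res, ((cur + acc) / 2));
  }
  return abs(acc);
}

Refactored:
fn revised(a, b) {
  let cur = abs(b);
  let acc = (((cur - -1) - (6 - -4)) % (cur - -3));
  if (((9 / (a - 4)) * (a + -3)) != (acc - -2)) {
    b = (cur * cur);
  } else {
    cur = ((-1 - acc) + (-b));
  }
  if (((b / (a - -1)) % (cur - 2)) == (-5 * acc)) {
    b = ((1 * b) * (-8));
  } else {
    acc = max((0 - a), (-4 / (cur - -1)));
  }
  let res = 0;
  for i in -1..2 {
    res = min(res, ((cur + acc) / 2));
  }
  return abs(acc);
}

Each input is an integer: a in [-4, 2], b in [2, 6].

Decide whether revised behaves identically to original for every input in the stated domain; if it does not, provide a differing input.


Equivalent — the differences include comparison usage differs, yet no declared input distinguishes the two.
Tracing a=-2, b=6: original: cur := 6 | acc := 6 | (((9 / (a - 4)) * (a + -3)) == (acc - -2)): false | b := 36 | (((b / (a - -1)) % (cur - 2)) == (-5 * acc)): false | acc := 2 | res := 0 | iter i=-1: | res := 0 | iter i=0: | res := 0 | iter i=1: | res := 0 | result 2 | revised: cur := 6 | acc := 6 | (((9 / (a - 4)) * (a + -3)) != (acc - -2)): true | b := 36 | (((b / (a - -1)) % (cur - 2)) == (-5 * acc)): false | acc := 2 | res := 0 | iter i=-1: | res := 0 | iter i=0: | res := 0 | iter i=1: | res := 0 | result 2 — matching result 2.
Sweeping the whole domain (35 inputs) finds no disagreement.
verdict: equivalent
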